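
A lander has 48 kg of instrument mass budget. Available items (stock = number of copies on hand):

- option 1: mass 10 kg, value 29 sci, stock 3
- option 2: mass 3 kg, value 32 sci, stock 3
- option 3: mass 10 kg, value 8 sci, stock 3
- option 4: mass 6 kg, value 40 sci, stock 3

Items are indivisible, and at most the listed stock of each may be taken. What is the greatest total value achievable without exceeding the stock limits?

Best selections within mass 48 and stock limits:
- 2×option 1 + 3×option 2 + 3×option 4: mass 47, value 274
- 1×option 1 + 3×option 2 + 1×option 3 + 3×option 4: mass 47, value 253
Best: 274 sci.

274 sci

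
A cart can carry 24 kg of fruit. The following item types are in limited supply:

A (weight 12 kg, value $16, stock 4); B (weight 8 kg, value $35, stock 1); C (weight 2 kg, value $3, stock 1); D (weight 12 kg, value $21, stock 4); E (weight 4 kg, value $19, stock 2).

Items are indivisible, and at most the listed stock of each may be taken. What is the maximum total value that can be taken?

Top feasible selections:
- 1×B + 1×C + 2×E: weight 18, value 76
- 1×B + 1×D + 1×E: weight 24, value 75
- 1×B + 2×E: weight 16, value 73
- 1×A + 1×B + 1×E: weight 24, value 70
Best: $76.

$76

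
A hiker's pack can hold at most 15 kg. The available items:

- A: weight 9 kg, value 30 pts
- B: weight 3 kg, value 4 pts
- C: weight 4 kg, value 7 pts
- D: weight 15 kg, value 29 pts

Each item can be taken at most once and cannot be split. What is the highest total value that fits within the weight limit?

Check high-value combinations within 15 kg:
- A+C: weight 9+4=13, value 30+7=37
- A+B: weight 9+3=12, value 30+4=34
- A: weight 9, value 30
- D: weight 15, value 29
Best: 37 pts.

37 pts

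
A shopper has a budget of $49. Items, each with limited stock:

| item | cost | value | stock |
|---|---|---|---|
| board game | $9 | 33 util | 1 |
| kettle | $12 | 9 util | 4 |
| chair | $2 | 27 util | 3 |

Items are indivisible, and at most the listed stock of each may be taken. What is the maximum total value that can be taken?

132 util

Top feasible selections:
- 1×board game + 2×kettle + 3×chair: cost 39, value 132
- 1×board game + 1×kettle + 3×chair: cost 27, value 123
Best: 132 util.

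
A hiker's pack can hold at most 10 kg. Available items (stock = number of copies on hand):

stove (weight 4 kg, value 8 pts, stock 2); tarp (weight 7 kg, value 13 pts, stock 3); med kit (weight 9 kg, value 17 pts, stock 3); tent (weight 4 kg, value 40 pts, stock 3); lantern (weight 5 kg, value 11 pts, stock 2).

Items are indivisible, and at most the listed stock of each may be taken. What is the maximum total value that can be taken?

Top feasible selections:
- 2×tent: weight 8, value 80
- 1×tent + 1×lantern: weight 9, value 51
- 1×stove + 1×tent: weight 8, value 48
- 1×tent: weight 4, value 40
Best: 80 pts.

80 pts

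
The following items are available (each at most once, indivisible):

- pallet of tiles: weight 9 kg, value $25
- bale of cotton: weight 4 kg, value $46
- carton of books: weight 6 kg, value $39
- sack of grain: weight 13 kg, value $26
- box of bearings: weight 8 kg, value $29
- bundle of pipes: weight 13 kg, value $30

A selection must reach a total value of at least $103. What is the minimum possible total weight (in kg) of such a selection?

Subsets with value ≥ 103, sorted by total weight:
- bale of cotton+carton of books+box of bearings: weight 18, value 114
- pallet of tiles+bale of cotton+carton of books: weight 19, value 110
- bale of cotton+carton of books+bundle of pipes: weight 23, value 115
Minimum weight: 18 kg.

18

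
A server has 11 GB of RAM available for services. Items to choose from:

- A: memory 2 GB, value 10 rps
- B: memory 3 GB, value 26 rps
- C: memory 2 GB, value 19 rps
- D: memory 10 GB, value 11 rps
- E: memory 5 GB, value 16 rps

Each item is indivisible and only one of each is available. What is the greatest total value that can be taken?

61 rps

Check high-value combinations within 11 GB:
- B+C+E: memory 3+2+5=10, value 26+19+16=61
- A+B+C: memory 2+3+2=7, value 10+26+19=55
- A+B+E: memory 2+3+5=10, value 10+26+16=52
- B+C: memory 3+2=5, value 26+19=45
Best: 61 rps.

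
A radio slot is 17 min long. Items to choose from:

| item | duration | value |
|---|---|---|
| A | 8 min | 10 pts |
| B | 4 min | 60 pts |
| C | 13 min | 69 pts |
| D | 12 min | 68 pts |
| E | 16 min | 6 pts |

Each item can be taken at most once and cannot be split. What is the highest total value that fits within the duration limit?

This is a 0/1 knapsack; check combinations near the capacity.
- B+C: duration 4+13=17, value 60+69=129
- B+D: duration 4+12=16, value 60+68=128
- A+B: duration 8+4=12, value 10+60=70
- C: duration 13, value 69
- D: duration 12, value 68
Best: 129 pts.

129 pts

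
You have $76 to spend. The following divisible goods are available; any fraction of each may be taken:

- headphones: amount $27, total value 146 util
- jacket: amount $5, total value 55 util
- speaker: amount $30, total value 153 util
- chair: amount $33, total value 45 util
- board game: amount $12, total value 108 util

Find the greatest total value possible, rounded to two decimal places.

464.73

Take in order of value per unit:
- jacket (55/5 per unit): all 5 → value 55, running total 55.00
- board game (108/12 per unit): all 12 → value 108, running total 163.00
- headphones (146/27 per unit): all 27 → value 146, running total 309.00
- speaker (153/30 per unit): all 30 → value 153, running total 462.00
- chair (45/33 per unit): 2 of 33 → value 2×45/33 = 2.7273, running total 464.73
Total 464.73.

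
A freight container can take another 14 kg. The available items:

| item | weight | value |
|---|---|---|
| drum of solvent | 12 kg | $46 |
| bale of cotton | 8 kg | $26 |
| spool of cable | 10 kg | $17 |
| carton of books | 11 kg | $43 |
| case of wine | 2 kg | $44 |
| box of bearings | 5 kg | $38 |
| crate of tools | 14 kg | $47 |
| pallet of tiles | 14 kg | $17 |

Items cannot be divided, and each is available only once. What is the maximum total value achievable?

$90

Check high-value combinations within 14 kg:
- drum of solvent+case of wine: weight 12+2=14, value 46+44=90
- carton of books+case of wine: weight 11+2=13, value 43+44=87
- case of wine+box of bearings: weight 2+5=7, value 44+38=82
- bale of cotton+case of wine: weight 8+2=10, value 26+44=70
- bale of cotton+box of bearings: weight 8+5=13, value 26+38=64
Best: $90.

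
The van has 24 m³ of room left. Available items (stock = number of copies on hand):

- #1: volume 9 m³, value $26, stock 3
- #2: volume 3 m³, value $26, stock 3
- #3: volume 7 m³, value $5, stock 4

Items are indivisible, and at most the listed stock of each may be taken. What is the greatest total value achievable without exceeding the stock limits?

Top feasible selections:
- 1×#1 + 3×#2: volume 18, value 104
- 2×#1 + 2×#2: volume 24, value 104
- 3×#2 + 2×#3: volume 23, value 88
Best: $104.

$104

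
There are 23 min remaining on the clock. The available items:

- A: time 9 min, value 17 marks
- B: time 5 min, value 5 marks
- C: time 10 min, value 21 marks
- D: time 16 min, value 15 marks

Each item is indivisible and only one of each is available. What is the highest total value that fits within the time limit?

This is a 0/1 knapsack; check combinations near the capacity.
- A+C: time 9+10=19, value 17+21=38
- B+C: time 5+10=15, value 5+21=26
- A+B: time 9+5=14, value 17+5=22
- C: time 10, value 21
- B+D: time 5+16=21, value 5+15=20
Best: 38 marks.

38 marks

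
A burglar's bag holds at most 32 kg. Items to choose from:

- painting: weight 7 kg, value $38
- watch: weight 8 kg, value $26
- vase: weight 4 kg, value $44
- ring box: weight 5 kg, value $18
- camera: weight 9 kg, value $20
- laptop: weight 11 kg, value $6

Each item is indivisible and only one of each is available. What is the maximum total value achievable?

Check high-value combinations within 32 kg:
- painting+watch+vase+camera: weight 7+8+4+9=28, value 38+26+44+20=128
- painting+watch+vase+ring box: weight 7+8+4+5=24, value 38+26+44+18=126
- painting+vase+ring box+camera: weight 7+4+5+9=25, value 38+44+18+20=120
- painting+watch+vase+laptop: weight 7+8+4+11=30, value 38+26+44+6=114
Best: $128.

$128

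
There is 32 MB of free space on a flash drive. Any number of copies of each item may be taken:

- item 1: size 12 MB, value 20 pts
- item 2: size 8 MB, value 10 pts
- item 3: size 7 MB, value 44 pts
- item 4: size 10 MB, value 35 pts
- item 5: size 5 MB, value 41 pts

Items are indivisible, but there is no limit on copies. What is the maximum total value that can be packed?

Best value-per-unit is item 5 at 41/5; filling with it alone gives 6×41 = 246.
Optimal mix: 1×item 3 + 5×item 5 → size 32, value 249.

249 pts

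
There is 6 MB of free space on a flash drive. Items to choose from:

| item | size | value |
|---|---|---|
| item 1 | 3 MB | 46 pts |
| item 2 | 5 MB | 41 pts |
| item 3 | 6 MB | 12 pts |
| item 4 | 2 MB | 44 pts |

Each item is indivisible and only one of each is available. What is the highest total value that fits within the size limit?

90 pts

Check high-value combinations within 6 MB:
- item 1+item 4: size 3+2=5, value 46+44=90
- item 1: size 3, value 46
- item 4: size 2, value 44
- item 2: size 5, value 41
- item 3: size 6, value 12
Best: 90 pts.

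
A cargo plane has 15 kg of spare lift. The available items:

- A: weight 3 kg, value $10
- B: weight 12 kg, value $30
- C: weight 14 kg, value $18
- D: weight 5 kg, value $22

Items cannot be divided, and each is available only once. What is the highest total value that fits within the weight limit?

$40

Check high-value combinations within 15 kg:
- A+B: weight 3+12=15, value 10+30=40
- A+D: weight 3+5=8, value 10+22=32
- B: weight 12, value 30
- D: weight 5, value 22
Best: $40.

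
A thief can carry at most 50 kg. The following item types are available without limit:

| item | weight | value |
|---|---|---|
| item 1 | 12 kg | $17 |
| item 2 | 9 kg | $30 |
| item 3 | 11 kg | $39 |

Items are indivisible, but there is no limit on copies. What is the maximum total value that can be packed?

Best value-per-unit is item 3 at 39/11; filling with it alone gives 4×39 = 156.
Optimal mix: 3×item 2 + 2×item 3 → weight 49, value 168.

$168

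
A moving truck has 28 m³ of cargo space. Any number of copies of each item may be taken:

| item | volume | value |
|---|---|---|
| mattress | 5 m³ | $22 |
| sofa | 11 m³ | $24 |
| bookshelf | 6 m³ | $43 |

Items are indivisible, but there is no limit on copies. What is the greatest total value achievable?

$173

Best value-per-unit is bookshelf at 43/6; filling with it alone gives 4×43 = 172.
Optimal mix: 2×mattress + 3×bookshelf → volume 28, value 173.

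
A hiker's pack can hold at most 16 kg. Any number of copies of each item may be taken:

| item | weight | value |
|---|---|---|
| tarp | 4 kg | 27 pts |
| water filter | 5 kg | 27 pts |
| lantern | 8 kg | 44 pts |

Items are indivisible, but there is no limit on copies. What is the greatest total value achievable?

108 pts

Best value-per-unit is tarp at 27/4, and filling with it alone uses weight 4×4=16. No mix of the others beats 4×27 = 108.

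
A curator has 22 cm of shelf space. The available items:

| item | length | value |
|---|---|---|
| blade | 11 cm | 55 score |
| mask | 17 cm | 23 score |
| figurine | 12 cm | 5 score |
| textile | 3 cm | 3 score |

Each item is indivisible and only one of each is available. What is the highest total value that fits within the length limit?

This is a 0/1 knapsack; check combinations near the capacity.
- blade+textile: length 11+3=14, value 55+3=58
- blade: length 11, value 55
- mask+textile: length 17+3=20, value 23+3=26
- mask: length 17, value 23
- figurine+textile: length 12+3=15, value 5+3=8
Best: 58 score.

58 score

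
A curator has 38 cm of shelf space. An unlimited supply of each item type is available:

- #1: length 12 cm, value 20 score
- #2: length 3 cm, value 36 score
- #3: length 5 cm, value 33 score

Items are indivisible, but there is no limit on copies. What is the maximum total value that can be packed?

432 score

Best value-per-unit is #2 at 36/3, and filling with it alone uses length 12×3=36. No mix of the others beats 12×36 = 432.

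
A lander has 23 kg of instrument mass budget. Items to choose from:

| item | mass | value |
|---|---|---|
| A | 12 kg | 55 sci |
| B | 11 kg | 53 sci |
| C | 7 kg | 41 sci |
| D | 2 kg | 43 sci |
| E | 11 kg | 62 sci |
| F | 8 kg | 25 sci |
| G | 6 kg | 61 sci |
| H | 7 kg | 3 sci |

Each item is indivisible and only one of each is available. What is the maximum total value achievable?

170 sci

Check high-value combinations within 23 kg:
- C+D+F+G: mass 7+2+8+6=23, value 41+43+25+61=170
- D+E+G: mass 2+11+6=19, value 43+62+61=166
- A+D+G: mass 12+2+6=20, value 55+43+61=159
- B+D+G: mass 11+2+6=19, value 53+43+61=157
Best: 170 sci.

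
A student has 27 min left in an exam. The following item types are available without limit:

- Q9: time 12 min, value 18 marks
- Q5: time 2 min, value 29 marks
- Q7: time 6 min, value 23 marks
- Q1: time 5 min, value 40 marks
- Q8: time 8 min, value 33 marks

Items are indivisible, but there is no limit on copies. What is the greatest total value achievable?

377 marks

Best value-per-unit is Q5 at 29/2, and filling with it alone uses time 13×2=26. No mix of the others beats 13×29 = 377.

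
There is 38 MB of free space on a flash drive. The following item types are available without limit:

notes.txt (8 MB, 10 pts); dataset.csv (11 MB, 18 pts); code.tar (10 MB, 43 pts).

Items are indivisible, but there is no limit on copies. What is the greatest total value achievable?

Best value-per-unit is code.tar at 43/10; filling with it alone gives 3×43 = 129.
Optimal mix: 1×notes.txt + 3×code.tar → size 38, value 139.

139 pts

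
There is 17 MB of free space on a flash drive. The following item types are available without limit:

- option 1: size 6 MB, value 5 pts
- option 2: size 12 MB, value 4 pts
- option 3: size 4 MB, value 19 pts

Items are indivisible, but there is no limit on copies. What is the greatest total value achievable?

76 pts

Best value-per-unit is option 3 at 19/4, and filling with it alone uses size 4×4=16. No mix of the others beats 4×19 = 76.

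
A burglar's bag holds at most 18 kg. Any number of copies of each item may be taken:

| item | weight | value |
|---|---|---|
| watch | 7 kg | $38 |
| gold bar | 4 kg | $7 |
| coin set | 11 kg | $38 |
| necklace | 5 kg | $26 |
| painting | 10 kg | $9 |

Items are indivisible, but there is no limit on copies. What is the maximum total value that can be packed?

Best value-per-unit is watch at 38/7; filling with it alone gives 2×38 = 76.
Optimal mix: 1×watch + 2×necklace → weight 17, value 90.

$90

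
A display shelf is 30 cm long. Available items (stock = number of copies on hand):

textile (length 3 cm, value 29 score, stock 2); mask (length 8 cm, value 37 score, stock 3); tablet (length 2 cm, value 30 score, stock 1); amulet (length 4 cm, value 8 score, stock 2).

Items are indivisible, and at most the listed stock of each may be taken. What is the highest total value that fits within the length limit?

170 score

Top feasible selections:
- 2×textile + 2×mask + 1×tablet + 1×amulet: length 28, value 170
- 1×textile + 3×mask + 1×tablet: length 29, value 170
Best: 170 score.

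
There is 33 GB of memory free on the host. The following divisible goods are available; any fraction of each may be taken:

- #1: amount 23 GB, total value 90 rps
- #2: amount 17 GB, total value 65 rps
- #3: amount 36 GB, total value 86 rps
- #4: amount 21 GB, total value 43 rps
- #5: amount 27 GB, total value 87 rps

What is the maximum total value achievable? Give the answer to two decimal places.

128.24

Take in order of value per unit:
- #1 (90/23 per unit): all 23 → value 90, running total 90.00
- #2 (65/17 per unit): 10 of 17 → value 10×65/17 = 38.2353, running total 128.24
Total 128.24.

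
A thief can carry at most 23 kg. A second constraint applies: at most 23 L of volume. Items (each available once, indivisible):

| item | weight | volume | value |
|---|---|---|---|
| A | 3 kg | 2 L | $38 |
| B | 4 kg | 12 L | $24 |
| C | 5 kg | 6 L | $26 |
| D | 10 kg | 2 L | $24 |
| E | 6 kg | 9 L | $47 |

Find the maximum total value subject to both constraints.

Feasible sets respecting both limits:
- A+B+C+D: weight 22, volume 22, value 112
- A+C+E: weight 14, volume 17, value 111
- A+B+E: weight 13, volume 23, value 109
Best: $112.

$112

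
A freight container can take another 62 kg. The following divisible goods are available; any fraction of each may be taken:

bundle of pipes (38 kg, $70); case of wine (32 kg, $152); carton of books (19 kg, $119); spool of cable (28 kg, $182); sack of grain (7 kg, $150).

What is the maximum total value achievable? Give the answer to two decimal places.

489.00

Take in order of value per unit:
- sack of grain (150/7 per unit): all 7 → value 150, running total 150.00
- spool of cable (182/28 per unit): all 28 → value 182, running total 332.00
- carton of books (119/19 per unit): all 19 → value 119, running total 451.00
- case of wine (152/32 per unit): 8 of 32 → value 8×152/32 = 38.0000, running total 489.00
Total 489.00.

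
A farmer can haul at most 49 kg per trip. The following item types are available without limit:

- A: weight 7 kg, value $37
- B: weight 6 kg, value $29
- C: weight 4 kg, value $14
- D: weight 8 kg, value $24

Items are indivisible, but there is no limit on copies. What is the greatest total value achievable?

$259

Best value-per-unit is A at 37/7, and filling with it alone uses weight 7×7=49. No mix of the others beats 7×37 = 259.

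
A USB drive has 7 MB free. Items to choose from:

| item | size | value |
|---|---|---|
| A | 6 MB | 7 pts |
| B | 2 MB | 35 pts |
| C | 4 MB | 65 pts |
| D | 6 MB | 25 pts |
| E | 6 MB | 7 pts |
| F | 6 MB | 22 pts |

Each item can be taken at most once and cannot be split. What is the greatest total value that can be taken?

Check high-value combinations within 7 MB:
- B+C: size 2+4=6, value 35+65=100
- C: size 4, value 65
- B: size 2, value 35
- D: size 6, value 25
Best: 100 pts.

100 pts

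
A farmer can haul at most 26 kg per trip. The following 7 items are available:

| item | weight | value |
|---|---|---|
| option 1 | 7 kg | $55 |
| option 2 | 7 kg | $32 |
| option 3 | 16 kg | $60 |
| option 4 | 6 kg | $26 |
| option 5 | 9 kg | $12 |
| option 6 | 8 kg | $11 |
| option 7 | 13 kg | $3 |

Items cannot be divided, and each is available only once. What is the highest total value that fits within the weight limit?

$115

Check high-value combinations within 26 kg:
- option 1+option 3: weight 7+16=23, value 55+60=115
- option 1+option 2+option 4: weight 7+7+6=20, value 55+32+26=113
- option 1+option 2+option 5: weight 7+7+9=23, value 55+32+12=99
- option 1+option 2+option 6: weight 7+7+8=22, value 55+32+11=98
- option 1+option 4+option 5: weight 7+6+9=22, value 55+26+12=93
Best: $115.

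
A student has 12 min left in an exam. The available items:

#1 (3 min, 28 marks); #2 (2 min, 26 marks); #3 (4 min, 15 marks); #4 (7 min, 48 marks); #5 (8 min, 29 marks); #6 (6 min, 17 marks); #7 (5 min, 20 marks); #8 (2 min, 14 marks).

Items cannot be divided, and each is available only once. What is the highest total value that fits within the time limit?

102 marks

Check high-value combinations within 12 min:
- #1+#2+#4: time 3+2+7=12, value 28+26+48=102
- #1+#4+#8: time 3+7+2=12, value 28+48+14=90
- #2+#4+#8: time 2+7+2=11, value 26+48+14=88
- #1+#2+#7+#8: time 3+2+5+2=12, value 28+26+20+14=88
- #1+#2+#3+#8: time 3+2+4+2=11, value 28+26+15+14=83
Best: 102 marks.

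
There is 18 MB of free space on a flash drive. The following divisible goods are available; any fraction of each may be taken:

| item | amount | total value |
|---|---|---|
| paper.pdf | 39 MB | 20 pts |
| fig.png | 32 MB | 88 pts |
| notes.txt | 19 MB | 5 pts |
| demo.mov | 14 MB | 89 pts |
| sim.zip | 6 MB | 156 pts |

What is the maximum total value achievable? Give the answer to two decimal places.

Take in order of value per unit:
- sim.zip (156/6 per unit): all 6 → value 156, running total 156.00
- demo.mov (89/14 per unit): 12 of 14 → value 12×89/14 = 76.2857, running total 232.29
Total 232.29.

232.29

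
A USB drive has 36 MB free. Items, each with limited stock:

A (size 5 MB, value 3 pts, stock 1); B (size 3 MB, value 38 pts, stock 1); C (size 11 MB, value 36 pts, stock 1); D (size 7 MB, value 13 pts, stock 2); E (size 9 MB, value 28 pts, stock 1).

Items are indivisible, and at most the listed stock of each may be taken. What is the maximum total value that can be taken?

Top feasible selections:
- 1×A + 1×B + 1×C + 1×D + 1×E: size 35, value 118
- 1×B + 1×C + 1×D + 1×E: size 30, value 115
- 1×A + 1×B + 1×C + 1×E: size 28, value 105
Best: 118 pts.

118 pts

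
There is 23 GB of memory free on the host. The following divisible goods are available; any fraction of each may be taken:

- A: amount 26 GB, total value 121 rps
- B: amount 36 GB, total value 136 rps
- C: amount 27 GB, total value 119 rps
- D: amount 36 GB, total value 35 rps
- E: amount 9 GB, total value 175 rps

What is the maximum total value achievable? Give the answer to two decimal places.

240.15

Take in order of value per unit:
- E (175/9 per unit): all 9 → value 175, running total 175.00
- A (121/26 per unit): 14 of 26 → value 14×121/26 = 65.1538, running total 240.15
Total 240.15.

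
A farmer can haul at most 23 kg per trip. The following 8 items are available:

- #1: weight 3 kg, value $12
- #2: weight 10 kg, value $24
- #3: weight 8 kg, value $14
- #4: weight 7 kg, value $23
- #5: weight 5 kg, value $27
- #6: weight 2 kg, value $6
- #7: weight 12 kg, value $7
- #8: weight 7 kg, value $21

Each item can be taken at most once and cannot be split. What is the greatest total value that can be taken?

This is a 0/1 knapsack; check combinations near the capacity.
- #1+#4+#5+#8: weight 3+7+5+7=22, value 12+23+27+21=83
- #4+#5+#6+#8: weight 7+5+2+7=21, value 23+27+6+21=77
- #1+#3+#4+#5: weight 3+8+7+5=23, value 12+14+23+27=76
- #2+#4+#5: weight 10+7+5=22, value 24+23+27=74
- #1+#3+#5+#8: weight 3+8+5+7=23, value 12+14+27+21=74
Best: $83.

$83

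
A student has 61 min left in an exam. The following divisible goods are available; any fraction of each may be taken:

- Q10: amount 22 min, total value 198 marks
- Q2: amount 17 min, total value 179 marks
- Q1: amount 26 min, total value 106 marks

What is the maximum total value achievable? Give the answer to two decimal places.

Take in order of value per unit:
- Q2 (179/17 per unit): all 17 → value 179, running total 179.00
- Q10 (198/22 per unit): all 22 → value 198, running total 377.00
- Q1 (106/26 per unit): 22 of 26 → value 22×106/26 = 89.6923, running total 466.69
Total 466.69.

466.69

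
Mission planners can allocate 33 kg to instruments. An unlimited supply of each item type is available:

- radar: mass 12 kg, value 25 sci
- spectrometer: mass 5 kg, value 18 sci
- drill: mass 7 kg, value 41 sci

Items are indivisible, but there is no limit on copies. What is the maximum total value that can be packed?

182 sci

Best value-per-unit is drill at 41/7; filling with it alone gives 4×41 = 164.
Optimal mix: 1×spectrometer + 4×drill → mass 33, value 182.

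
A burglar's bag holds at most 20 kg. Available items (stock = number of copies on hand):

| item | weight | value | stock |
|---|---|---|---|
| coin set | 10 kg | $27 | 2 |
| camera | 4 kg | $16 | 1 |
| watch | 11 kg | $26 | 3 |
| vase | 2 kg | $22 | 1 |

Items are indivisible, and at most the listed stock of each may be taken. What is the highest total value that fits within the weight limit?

Best selections within weight 20 and stock limits:
- 1×coin set + 1×camera + 1×vase: weight 16, value 65
- 1×camera + 1×watch + 1×vase: weight 17, value 64
Best: $65.

$65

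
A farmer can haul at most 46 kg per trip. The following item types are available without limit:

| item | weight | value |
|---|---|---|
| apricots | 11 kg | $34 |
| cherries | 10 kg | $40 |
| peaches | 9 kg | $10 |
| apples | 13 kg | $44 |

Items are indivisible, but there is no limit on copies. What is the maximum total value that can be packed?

$168

Best value-per-unit is cherries at 40/10; filling with it alone gives 4×40 = 160.
Optimal mix: 2×cherries + 2×apples → weight 46, value 168.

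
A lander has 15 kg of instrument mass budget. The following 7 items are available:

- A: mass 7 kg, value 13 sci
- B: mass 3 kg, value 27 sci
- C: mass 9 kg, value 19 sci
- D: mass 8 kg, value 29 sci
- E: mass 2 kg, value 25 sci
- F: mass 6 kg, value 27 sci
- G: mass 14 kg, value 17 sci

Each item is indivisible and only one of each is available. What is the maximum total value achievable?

This is a 0/1 knapsack; check combinations near the capacity.
- B+D+E: mass 3+8+2=13, value 27+29+25=81
- B+E+F: mass 3+2+6=11, value 27+25+27=79
- B+C+E: mass 3+9+2=14, value 27+19+25=71
- A+B+E: mass 7+3+2=12, value 13+27+25=65
- A+E+F: mass 7+2+6=15, value 13+25+27=65
Best: 81 sci.

81 sci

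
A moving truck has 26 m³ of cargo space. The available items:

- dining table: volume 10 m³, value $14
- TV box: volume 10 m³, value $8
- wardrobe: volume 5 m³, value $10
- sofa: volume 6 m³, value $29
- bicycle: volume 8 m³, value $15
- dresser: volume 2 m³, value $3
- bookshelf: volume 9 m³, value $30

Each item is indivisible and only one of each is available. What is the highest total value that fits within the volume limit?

$77

Check high-value combinations within 26 m³:
- sofa+bicycle+dresser+bookshelf: volume 6+8+2+9=25, value 29+15+3+30=77
- sofa+bicycle+bookshelf: volume 6+8+9=23, value 29+15+30=74
- dining table+sofa+bookshelf: volume 10+6+9=25, value 14+29+30=73
- wardrobe+sofa+dresser+bookshelf: volume 5+6+2+9=22, value 10+29+3+30=72
- wardrobe+sofa+bookshelf: volume 5+6+9=20, value 10+29+30=69
Best: $77.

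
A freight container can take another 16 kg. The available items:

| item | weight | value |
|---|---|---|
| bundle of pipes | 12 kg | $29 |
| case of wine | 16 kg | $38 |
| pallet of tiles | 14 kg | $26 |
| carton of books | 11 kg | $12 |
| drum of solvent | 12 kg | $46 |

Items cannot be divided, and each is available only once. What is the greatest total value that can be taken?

$46

Check high-value combinations within 16 kg:
- drum of solvent: weight 12, value 46
- case of wine: weight 16, value 38
- bundle of pipes: weight 12, value 29
- pallet of tiles: weight 14, value 26
Best: $46.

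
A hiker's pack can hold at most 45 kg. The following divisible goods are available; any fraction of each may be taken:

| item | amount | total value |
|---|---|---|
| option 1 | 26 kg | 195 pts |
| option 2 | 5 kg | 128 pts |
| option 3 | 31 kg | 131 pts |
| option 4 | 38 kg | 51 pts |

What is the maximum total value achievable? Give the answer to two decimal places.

Take in order of value per unit:
- option 2 (128/5 per unit): all 5 → value 128, running total 128.00
- option 1 (195/26 per unit): all 26 → value 195, running total 323.00
- option 3 (131/31 per unit): 14 of 31 → value 14×131/31 = 59.1613, running total 382.16
Total 382.16.

382.16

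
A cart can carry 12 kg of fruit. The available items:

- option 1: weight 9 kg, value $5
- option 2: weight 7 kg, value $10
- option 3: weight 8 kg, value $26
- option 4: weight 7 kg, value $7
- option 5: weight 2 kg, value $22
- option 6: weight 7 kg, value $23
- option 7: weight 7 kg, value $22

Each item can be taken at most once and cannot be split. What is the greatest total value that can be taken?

$48

Check high-value combinations within 12 kg:
- option 3+option 5: weight 8+2=10, value 26+22=48
- option 5+option 6: weight 2+7=9, value 22+23=45
- option 5+option 7: weight 2+7=9, value 22+22=44
- option 2+option 5: weight 7+2=9, value 10+22=32
Best: $48.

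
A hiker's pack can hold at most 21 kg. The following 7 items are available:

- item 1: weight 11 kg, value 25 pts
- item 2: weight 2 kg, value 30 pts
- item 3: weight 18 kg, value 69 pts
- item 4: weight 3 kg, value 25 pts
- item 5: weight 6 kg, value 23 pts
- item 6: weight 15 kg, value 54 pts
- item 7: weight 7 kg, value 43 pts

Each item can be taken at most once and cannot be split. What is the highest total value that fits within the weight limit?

Check high-value combinations within 21 kg:
- item 2+item 4+item 5+item 7: weight 2+3+6+7=18, value 30+25+23+43=121
- item 2+item 4+item 6: weight 2+3+15=20, value 30+25+54=109
- item 2+item 3: weight 2+18=20, value 30+69=99
Best: 121 pts.

121 pts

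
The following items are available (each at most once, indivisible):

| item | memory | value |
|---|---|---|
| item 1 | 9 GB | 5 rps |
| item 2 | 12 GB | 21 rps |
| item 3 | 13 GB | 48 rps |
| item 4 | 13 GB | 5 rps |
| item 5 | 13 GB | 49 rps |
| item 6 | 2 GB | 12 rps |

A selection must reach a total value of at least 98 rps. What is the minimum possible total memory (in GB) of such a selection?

28

Subsets with value ≥ 98, sorted by total memory:
- item 3+item 5+item 6: memory 28, value 109
- item 1+item 3+item 5: memory 35, value 102
- item 1+item 3+item 5+item 6: memory 37, value 114
Minimum memory: 28 GB.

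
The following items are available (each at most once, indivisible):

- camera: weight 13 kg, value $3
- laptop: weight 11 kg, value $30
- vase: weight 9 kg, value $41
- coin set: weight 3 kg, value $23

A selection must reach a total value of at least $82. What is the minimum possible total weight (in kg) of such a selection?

23

Subsets with value ≥ 82, sorted by total weight:
- laptop+vase+coin set: weight 23, value 94
- camera+laptop+vase+coin set: weight 36, value 97
Minimum weight: 23 kg.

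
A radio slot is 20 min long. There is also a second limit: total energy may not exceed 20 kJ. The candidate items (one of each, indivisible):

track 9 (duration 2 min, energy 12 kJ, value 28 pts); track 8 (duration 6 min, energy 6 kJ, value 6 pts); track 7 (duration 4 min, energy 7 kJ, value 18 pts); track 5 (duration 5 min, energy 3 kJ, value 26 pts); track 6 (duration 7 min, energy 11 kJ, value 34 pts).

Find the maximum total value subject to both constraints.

66 pts

Feasible sets respecting both limits:
- track 8+track 5+track 6: duration 18, energy 20, value 66
- track 5+track 6: duration 12, energy 14, value 60
- track 9+track 5: duration 7, energy 15, value 54
Best: 66 pts.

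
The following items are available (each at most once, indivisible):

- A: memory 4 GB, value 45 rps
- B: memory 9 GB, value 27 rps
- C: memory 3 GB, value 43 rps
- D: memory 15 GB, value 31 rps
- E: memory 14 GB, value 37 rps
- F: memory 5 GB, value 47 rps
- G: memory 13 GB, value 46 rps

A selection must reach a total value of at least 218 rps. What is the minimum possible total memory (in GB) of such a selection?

Subsets with value ≥ 218, sorted by total memory:
- A+C+E+F+G: memory 39, value 218
- A+B+C+E+F+G: memory 48, value 245
Minimum memory: 39 GB.

39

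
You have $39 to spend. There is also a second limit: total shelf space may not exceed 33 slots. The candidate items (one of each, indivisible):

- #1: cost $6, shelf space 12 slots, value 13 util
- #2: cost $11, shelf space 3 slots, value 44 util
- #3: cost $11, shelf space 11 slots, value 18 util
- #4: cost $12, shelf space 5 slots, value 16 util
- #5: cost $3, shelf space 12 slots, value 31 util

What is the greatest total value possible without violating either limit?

109 util

Feasible sets respecting both limits:
- #2+#3+#4+#5: cost 37, shelf space 31, value 109
- #1+#2+#4+#5: cost 32, shelf space 32, value 104
- #2+#3+#5: cost 25, shelf space 26, value 93
Best: 109 util.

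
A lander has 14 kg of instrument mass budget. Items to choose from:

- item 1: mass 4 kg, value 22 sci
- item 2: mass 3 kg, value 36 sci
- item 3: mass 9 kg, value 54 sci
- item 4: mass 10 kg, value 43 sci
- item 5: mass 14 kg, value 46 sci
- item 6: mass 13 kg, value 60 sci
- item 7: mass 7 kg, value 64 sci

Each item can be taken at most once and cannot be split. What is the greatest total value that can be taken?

This is a 0/1 knapsack; check combinations near the capacity.
- item 1+item 2+item 7: mass 4+3+7=14, value 22+36+64=122
- item 2+item 7: mass 3+7=10, value 36+64=100
- item 2+item 3: mass 3+9=12, value 36+54=90
- item 1+item 7: mass 4+7=11, value 22+64=86
Best: 122 sci.

122 sci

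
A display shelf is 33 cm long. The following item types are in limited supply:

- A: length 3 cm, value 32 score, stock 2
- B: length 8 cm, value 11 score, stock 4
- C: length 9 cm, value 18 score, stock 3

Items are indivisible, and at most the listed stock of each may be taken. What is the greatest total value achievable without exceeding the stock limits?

Top feasible selections:
- 2×A + 3×C: length 33, value 118
- 2×A + 1×B + 2×C: length 32, value 111
- 2×A + 2×B + 1×C: length 31, value 104
Best: 118 score.

118 score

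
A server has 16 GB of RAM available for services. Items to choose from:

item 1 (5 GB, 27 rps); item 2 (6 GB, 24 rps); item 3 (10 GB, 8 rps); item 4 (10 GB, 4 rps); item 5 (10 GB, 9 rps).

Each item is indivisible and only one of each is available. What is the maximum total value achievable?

51 rps

This is a 0/1 knapsack; check combinations near the capacity.
- item 1+item 2: memory 5+6=11, value 27+24=51
- item 1+item 5: memory 5+10=15, value 27+9=36
- item 1+item 3: memory 5+10=15, value 27+8=35
- item 2+item 5: memory 6+10=16, value 24+9=33
Best: 51 rps.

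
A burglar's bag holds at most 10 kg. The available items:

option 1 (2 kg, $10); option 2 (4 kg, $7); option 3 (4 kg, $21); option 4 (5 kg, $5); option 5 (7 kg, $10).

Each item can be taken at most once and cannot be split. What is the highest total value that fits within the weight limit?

$38

This is a 0/1 knapsack; check combinations near the capacity.
- option 1+option 2+option 3: weight 2+4+4=10, value 10+7+21=38
- option 1+option 3: weight 2+4=6, value 10+21=31
- option 2+option 3: weight 4+4=8, value 7+21=28
- option 3+option 4: weight 4+5=9, value 21+5=26
- option 3: weight 4, value 21
Best: $38.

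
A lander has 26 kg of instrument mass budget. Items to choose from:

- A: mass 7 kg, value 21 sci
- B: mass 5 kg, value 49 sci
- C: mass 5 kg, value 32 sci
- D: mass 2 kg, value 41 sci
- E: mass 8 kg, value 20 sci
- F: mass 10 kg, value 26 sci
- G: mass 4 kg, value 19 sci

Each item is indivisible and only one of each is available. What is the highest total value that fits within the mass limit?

167 sci

Check high-value combinations within 26 kg:
- B+C+D+F+G: mass 5+5+2+10+4=26, value 49+32+41+26+19=167
- A+B+C+D+G: mass 7+5+5+2+4=23, value 21+49+32+41+19=162
- B+C+D+E+G: mass 5+5+2+8+4=24, value 49+32+41+20+19=161
- A+B+D+E+G: mass 7+5+2+8+4=26, value 21+49+41+20+19=150
- B+C+D+F: mass 5+5+2+10=22, value 49+32+41+26=148
Best: 167 sci.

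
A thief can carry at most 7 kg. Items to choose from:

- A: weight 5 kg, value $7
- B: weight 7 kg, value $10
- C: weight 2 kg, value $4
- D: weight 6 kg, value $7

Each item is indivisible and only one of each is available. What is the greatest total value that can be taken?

This is a 0/1 knapsack; check combinations near the capacity.
- A+C: weight 5+2=7, value 7+4=11
- B: weight 7, value 10
- A: weight 5, value 7
- D: weight 6, value 7
Best: $11.

$11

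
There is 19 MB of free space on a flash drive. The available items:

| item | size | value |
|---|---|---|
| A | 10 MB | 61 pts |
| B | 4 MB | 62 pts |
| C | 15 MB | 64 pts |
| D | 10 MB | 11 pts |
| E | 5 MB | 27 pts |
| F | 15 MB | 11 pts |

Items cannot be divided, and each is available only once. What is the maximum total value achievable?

Check high-value combinations within 19 MB:
- A+B+E: size 10+4+5=19, value 61+62+27=150
- B+C: size 4+15=19, value 62+64=126
- A+B: size 10+4=14, value 61+62=123
Best: 150 pts.

150 pts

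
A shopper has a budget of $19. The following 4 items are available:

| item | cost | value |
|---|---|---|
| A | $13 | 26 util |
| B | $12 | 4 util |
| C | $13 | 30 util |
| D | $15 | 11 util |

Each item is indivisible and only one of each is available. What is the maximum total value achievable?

30 util

This is a 0/1 knapsack; check combinations near the capacity.
- C: cost 13, value 30
- A: cost 13, value 26
- D: cost 15, value 11
Best: 30 util.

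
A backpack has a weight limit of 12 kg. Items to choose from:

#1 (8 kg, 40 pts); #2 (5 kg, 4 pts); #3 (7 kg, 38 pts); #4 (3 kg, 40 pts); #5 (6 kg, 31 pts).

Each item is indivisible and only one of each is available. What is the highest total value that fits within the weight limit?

Check high-value combinations within 12 kg:
- #1+#4: weight 8+3=11, value 40+40=80
- #3+#4: weight 7+3=10, value 38+40=78
- #4+#5: weight 3+6=9, value 40+31=71
- #2+#4: weight 5+3=8, value 4+40=44
- #2+#3: weight 5+7=12, value 4+38=42
Best: 80 pts.

80 pts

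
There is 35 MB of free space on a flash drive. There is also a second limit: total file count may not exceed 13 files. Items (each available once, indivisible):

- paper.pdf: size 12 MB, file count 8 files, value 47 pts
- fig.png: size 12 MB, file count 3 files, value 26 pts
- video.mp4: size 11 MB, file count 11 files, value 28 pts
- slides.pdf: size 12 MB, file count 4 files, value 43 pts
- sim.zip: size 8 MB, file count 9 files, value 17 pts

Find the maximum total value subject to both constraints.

90 pts

Feasible sets respecting both limits:
- paper.pdf+slides.pdf: size 24, file count 12, value 90
- paper.pdf+fig.png: size 24, file count 11, value 73
- fig.png+slides.pdf: size 24, file count 7, value 69
- slides.pdf+sim.zip: size 20, file count 13, value 60
Best: 90 pts.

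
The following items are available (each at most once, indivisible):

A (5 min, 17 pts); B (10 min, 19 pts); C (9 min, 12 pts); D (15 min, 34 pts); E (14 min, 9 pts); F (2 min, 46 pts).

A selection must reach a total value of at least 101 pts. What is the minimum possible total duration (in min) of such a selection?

31

Subsets with value ≥ 101, sorted by total duration:
- A+C+D+F: duration 31, value 109
- A+B+D+F: duration 32, value 116
Minimum duration: 31 min.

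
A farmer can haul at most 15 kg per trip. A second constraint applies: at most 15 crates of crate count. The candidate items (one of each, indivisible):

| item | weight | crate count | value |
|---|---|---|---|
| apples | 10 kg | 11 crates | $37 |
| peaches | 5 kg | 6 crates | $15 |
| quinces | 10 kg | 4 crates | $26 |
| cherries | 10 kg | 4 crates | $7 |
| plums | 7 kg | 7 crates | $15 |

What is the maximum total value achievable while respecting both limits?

Feasible sets respecting both limits:
- peaches+quinces: weight 15, crate count 10, value 41
- apples: weight 10, crate count 11, value 37
- peaches+plums: weight 12, crate count 13, value 30
- quinces: weight 10, crate count 4, value 26
Best: $41.

$41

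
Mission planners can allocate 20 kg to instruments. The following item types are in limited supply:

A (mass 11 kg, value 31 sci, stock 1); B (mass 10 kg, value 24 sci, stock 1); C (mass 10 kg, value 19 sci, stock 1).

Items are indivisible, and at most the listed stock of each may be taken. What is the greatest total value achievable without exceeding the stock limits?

43 sci

Top feasible selections:
- 1×B + 1×C: mass 20, value 43
- 1×A: mass 11, value 31
Best: 43 sci.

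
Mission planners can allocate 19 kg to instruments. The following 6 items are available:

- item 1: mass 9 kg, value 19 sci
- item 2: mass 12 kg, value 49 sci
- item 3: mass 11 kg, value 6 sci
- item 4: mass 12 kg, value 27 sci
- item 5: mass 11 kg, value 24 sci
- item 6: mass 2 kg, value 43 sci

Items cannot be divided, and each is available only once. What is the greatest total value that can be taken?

92 sci

Check high-value combinations within 19 kg:
- item 2+item 6: mass 12+2=14, value 49+43=92
- item 4+item 6: mass 12+2=14, value 27+43=70
- item 5+item 6: mass 11+2=13, value 24+43=67
- item 1+item 6: mass 9+2=11, value 19+43=62
Best: 92 sci.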